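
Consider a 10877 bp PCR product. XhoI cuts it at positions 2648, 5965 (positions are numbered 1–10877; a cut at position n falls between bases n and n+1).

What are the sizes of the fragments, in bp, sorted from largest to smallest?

Linear molecule, 2 cuts → 3 fragments:
  2648 − 0 = 2648 bp
  5965 − 2648 = 3317 bp
  10877 − 5965 = 4912 bp
Sorted largest to smallest: 4912, 3317, 2648 bp.

4912, 3317, 2648 bp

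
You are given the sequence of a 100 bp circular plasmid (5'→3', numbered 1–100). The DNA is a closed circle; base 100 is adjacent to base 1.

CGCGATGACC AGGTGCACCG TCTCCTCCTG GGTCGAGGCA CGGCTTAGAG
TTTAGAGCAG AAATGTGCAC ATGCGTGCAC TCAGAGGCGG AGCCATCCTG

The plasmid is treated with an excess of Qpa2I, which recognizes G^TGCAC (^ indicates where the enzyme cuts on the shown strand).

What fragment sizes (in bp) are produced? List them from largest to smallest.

Qpa2I sites (GTGCAC) start at positions 13, 65, 75.
Qpa2I cuts after the first base of each site, so after positions 13, 65, 75.
Circular molecule, 3 cuts → 3 fragments:
  14–65 → 52 bp
  66–75 → 10 bp
  76–100 then 1–13 → 25 + 13 = 38 bp
Sorted largest to smallest: 52, 38, 10 bp.

52, 38, 10 bp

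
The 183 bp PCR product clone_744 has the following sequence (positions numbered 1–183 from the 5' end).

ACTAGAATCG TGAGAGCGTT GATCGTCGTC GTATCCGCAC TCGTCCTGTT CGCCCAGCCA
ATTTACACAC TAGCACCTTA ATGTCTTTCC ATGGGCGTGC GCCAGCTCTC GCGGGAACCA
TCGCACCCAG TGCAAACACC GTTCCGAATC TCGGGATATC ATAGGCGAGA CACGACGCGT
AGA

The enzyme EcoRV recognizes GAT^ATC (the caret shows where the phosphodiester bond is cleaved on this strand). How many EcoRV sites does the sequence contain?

1

GATATC occurs starting at position 155.
EcoRV cuts at 1 site.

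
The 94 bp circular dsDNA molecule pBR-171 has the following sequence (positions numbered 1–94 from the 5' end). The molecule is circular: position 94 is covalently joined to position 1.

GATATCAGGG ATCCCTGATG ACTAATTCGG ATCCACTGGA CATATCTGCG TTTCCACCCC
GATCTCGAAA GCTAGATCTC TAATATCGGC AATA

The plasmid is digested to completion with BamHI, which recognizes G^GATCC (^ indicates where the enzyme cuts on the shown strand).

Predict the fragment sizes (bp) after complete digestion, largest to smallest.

BamHI sites (GGATCC) start at positions 9, 29.
BamHI cuts after the first base of each site, so after positions 9, 29.
Circular molecule, 2 cuts → 2 fragments:
  10–29 → 20 bp
  30–94 then 1–9 → 65 + 9 = 74 bp
Sorted largest to smallest: 74, 20 bp.

74, 20 bp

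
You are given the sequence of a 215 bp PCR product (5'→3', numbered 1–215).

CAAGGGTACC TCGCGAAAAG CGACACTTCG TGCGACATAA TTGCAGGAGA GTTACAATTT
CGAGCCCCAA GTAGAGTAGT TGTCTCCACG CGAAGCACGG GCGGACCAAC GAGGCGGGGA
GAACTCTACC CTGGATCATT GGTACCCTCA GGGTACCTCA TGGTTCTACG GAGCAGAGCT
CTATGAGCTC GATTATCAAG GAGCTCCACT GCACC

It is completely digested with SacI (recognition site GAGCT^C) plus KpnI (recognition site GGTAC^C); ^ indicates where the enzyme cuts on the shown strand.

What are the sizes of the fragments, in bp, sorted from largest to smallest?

136, 24, 16, 11, 10, 9, 9 bp

SacI sites (GAGCTC) start at positions 176, 185, 201.
SacI cuts after base 5 of each site (before the last base), so after positions 180, 189, 205.
KpnI sites (GGTACC) start at positions 5, 141, 152.
KpnI cuts after base 5 of each site (before the last base), so after positions 9, 145, 156.
Combined cut positions: 9, 145, 156, 180, 189, 205.
Linear molecule, 6 cuts → 7 fragments:
  1–9 → 9 bp
  10–145 → 136 bp
  146–156 → 11 bp
  157–180 → 24 bp
  181–189 → 9 bp
  190–205 → 16 bp
  206–215 → 10 bp
Sorted largest to smallest: 136, 24, 16, 11, 10, 9, 9 bp.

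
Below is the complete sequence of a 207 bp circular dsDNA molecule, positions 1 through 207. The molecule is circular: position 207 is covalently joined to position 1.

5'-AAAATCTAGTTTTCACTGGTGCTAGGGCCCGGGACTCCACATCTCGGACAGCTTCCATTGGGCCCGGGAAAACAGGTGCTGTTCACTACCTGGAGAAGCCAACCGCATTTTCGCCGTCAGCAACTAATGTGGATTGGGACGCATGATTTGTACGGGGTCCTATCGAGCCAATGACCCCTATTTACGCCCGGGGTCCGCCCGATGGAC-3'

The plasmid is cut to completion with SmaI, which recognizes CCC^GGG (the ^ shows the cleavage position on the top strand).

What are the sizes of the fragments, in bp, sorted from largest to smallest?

124, 48, 35 bp

SmaI sites (CCCGGG) start at positions 28, 63, 187.
SmaI cuts after base 3 of each site, so after positions 30, 65, 189.
Circular molecule, 3 cuts → 3 fragments:
  31–65 → 35 bp
  66–189 → 124 bp
  190–207 then 1–30 → 18 + 30 = 48 bp
Sorted largest to smallest: 124, 48, 35 bp.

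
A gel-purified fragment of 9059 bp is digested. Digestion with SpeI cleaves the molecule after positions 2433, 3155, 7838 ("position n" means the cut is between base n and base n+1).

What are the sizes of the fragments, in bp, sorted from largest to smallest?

Linear molecule, 3 cuts → 4 fragments:
  2433 − 0 = 2433 bp
  3155 − 2433 = 722 bp
  7838 − 3155 = 4683 bp
  9059 − 7838 = 1221 bp
Sorted largest to smallest: 4683, 2433, 1221, 722 bp.

4683, 2433, 1221, 722 bp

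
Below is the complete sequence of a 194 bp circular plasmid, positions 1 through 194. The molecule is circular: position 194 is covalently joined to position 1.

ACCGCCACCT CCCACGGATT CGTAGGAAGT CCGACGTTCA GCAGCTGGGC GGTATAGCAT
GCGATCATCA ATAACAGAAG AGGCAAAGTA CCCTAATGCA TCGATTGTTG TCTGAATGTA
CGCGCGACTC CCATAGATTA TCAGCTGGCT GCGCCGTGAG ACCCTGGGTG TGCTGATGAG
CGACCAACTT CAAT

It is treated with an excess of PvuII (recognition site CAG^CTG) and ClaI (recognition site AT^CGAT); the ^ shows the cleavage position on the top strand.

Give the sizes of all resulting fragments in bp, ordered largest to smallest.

PvuII sites (CAGCTG) start at positions 42, 142.
PvuII cuts after base 3 of each site, so after positions 44, 144.
The ClaI site (ATCGAT) starts at position 100.
ClaI cuts after base 2 of each site, so after position 101.
Combined cut positions: 44, 101, 144.
Circular molecule, 3 cuts → 3 fragments:
  45–101 → 57 bp
  102–144 → 43 bp
  145–194 then 1–44 → 50 + 44 = 94 bp
Sorted largest to smallest: 94, 57, 43 bp.

94, 57, 43 bp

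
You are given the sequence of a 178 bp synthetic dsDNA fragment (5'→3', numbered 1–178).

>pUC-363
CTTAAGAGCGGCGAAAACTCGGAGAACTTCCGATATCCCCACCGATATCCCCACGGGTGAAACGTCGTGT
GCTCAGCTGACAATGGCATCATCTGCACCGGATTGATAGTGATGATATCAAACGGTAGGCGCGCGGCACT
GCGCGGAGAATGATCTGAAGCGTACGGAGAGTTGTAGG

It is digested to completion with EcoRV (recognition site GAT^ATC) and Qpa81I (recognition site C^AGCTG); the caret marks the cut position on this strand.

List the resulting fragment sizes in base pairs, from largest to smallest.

62, 42, 34, 28, 12 bp

EcoRV sites (GATATC) start at positions 32, 44, 114.
EcoRV cuts after base 3 of each site, so after positions 34, 46, 116.
The Qpa81I site (CAGCTG) starts at position 74.
Qpa81I cuts after the first base of each site, so after position 74.
Combined cut positions: 34, 46, 74, 116.
Linear molecule, 4 cuts → 5 fragments:
  1–34 → 34 bp
  35–46 → 12 bp
  47–74 → 28 bp
  75–116 → 42 bp
  117–178 → 62 bp
Sorted largest to smallest: 62, 42, 34, 28, 12 bp.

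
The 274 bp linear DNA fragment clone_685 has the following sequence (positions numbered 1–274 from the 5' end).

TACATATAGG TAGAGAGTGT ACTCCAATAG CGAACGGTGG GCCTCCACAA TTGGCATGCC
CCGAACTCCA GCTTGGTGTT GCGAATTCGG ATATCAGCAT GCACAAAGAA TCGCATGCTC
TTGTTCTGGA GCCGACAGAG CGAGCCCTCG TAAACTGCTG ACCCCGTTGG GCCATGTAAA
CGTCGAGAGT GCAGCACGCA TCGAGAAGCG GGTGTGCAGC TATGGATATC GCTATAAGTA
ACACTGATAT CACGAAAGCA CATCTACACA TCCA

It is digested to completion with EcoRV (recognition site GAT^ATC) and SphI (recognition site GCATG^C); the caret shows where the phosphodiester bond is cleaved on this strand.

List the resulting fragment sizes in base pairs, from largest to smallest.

110, 58, 34, 26, 21, 16, 9 bp

EcoRV sites (GATATC) start at positions 90, 225, 246.
EcoRV cuts after base 3 of each site, so after positions 92, 227, 248.
SphI sites (GCATGC) start at positions 54, 97, 113.
SphI cuts after base 5 of each site (before the last base), so after positions 58, 101, 117.
Combined cut positions: 58, 92, 101, 117, 227, 248.
Linear molecule, 6 cuts → 7 fragments:
  1–58 → 58 bp
  59–92 → 34 bp
  93–101 → 9 bp
  102–117 → 16 bp
  118–227 → 110 bp
  228–248 → 21 bp
  249–274 → 26 bp
Sorted largest to smallest: 110, 58, 34, 26, 21, 16, 9 bp.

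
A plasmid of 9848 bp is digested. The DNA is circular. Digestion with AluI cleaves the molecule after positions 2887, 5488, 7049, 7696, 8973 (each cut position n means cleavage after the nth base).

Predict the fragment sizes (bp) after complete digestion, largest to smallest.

Circular molecule, 5 cuts → 5 fragments:
  5488 − 2887 = 2601 bp
  7049 − 5488 = 1561 bp
  7696 − 7049 = 647 bp
  8973 − 7696 = 1277 bp
  wrap: 9848 − 8973 + 2887 = 3762 bp
Sorted largest to smallest: 3762, 2601, 1561, 1277, 647 bp.

3762, 2601, 1561, 1277, 647 bp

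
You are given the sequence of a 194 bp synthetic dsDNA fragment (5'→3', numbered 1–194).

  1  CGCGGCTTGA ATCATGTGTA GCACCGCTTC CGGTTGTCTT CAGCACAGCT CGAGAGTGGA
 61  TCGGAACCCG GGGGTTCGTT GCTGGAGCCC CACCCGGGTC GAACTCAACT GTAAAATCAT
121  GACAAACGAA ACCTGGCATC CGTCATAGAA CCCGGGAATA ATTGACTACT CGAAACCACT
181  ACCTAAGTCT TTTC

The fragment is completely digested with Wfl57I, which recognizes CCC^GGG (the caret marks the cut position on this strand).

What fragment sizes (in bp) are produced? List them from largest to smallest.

Wfl57I sites (CCCGGG) start at positions 67, 93, 151.
Wfl57I cuts after base 3 of each site, so after positions 69, 95, 153.
Linear molecule, 3 cuts → 4 fragments:
  1–69 → 69 bp
  70–95 → 26 bp
  96–153 → 58 bp
  154–194 → 41 bp
Sorted largest to smallest: 69, 58, 41, 26 bp.

69, 58, 41, 26 bp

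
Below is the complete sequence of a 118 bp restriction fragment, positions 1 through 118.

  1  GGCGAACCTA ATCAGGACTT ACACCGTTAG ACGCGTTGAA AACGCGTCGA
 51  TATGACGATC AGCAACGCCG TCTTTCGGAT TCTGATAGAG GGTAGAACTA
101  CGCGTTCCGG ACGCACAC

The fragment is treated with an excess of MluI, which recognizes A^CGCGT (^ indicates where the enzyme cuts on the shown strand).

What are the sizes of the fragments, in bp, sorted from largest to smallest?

MluI sites (ACGCGT) start at positions 31, 42, 100.
MluI cuts after the first base of each site, so after positions 31, 42, 100.
Linear molecule, 3 cuts → 4 fragments:
  1–31 → 31 bp
  32–42 → 11 bp
  43–100 → 58 bp
  101–118 → 18 bp
Sorted largest to smallest: 58, 31, 18, 11 bp.

58, 31, 18, 11 bp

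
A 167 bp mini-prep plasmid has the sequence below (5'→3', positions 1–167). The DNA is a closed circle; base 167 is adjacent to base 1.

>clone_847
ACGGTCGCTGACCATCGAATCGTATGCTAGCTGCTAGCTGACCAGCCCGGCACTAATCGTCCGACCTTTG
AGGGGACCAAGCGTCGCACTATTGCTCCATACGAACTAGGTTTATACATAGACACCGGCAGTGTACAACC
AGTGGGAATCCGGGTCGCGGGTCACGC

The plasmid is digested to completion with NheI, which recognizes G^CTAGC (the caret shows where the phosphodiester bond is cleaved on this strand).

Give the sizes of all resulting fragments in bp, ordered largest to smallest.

160, 7 bp

NheI sites (GCTAGC) start at positions 26, 33.
NheI cuts after the first base of each site, so after positions 26, 33.
Circular molecule, 2 cuts → 2 fragments:
  27–33 → 7 bp
  34–167 then 1–26 → 134 + 26 = 160 bp
Sorted largest to smallest: 160, 7 bp.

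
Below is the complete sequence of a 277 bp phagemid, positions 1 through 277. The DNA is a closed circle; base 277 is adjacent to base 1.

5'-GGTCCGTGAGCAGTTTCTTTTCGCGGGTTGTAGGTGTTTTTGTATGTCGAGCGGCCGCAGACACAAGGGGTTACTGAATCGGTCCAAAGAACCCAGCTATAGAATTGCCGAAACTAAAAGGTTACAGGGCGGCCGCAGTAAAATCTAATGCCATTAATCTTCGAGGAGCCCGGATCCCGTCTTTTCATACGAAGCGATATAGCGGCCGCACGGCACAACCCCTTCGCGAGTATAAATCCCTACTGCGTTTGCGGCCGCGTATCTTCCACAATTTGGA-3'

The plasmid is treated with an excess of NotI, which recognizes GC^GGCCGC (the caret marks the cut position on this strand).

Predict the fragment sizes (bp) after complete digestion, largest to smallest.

NotI sites (GCGGCCGC) start at positions 51, 129, 202, 251.
NotI cuts after base 2 of each site, so after positions 52, 130, 203, 252.
Circular molecule, 4 cuts → 4 fragments:
  53–130 → 78 bp
  131–203 → 73 bp
  204–252 → 49 bp
  253–277 then 1–52 → 25 + 52 = 77 bp
Sorted largest to smallest: 78, 77, 73, 49 bp.

78, 77, 73, 49 bp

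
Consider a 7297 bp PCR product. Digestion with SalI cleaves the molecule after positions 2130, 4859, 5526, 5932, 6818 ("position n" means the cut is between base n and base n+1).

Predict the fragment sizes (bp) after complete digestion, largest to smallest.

2729, 2130, 886, 667, 479, 406 bp

Linear molecule, 5 cuts → 6 fragments:
  2130 − 0 = 2130 bp
  4859 − 2130 = 2729 bp
  5526 − 4859 = 667 bp
  5932 − 5526 = 406 bp
  6818 − 5932 = 886 bp
  7297 − 6818 = 479 bp
Sorted largest to smallest: 2729, 2130, 886, 667, 479, 406 bp.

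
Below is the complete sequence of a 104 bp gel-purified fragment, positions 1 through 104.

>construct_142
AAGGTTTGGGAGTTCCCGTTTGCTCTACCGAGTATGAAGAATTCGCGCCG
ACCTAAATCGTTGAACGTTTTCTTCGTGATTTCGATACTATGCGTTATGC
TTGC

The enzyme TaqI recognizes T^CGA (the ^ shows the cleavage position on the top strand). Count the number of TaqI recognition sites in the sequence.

1

TCGA occurs starting at position 82.
TaqI cuts at 1 site.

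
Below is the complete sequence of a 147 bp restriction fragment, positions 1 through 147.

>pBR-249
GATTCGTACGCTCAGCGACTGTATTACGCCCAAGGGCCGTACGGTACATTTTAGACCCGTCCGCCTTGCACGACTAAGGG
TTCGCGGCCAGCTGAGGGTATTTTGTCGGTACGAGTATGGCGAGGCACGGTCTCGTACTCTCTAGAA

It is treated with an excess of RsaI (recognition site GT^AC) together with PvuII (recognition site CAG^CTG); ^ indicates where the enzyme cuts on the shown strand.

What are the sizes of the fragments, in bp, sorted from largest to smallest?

46, 33, 26, 19, 11, 7, 5 bp

RsaI sites (GTAC) start at positions 6, 39, 44, 109, 135.
RsaI cuts after base 2 of each site, so after positions 7, 40, 45, 110, 136.
The PvuII site (CAGCTG) starts at position 89.
PvuII cuts after base 3 of each site, so after position 91.
Combined cut positions: 7, 40, 45, 91, 110, 136.
Linear molecule, 6 cuts → 7 fragments:
  1–7 → 7 bp
  8–40 → 33 bp
  41–45 → 5 bp
  46–91 → 46 bp
  92–110 → 19 bp
  111–136 → 26 bp
  137–147 → 11 bp
Sorted largest to smallest: 46, 33, 26, 19, 11, 7, 5 bp.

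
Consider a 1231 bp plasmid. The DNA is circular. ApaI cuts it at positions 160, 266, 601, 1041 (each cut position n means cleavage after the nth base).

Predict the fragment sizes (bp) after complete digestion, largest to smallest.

Circular molecule, 4 cuts → 4 fragments:
  266 − 160 = 106 bp
  601 − 266 = 335 bp
  1041 − 601 = 440 bp
  wrap: 1231 − 1041 + 160 = 350 bp
Sorted largest to smallest: 440, 350, 335, 106 bp.

440, 350, 335, 106 bp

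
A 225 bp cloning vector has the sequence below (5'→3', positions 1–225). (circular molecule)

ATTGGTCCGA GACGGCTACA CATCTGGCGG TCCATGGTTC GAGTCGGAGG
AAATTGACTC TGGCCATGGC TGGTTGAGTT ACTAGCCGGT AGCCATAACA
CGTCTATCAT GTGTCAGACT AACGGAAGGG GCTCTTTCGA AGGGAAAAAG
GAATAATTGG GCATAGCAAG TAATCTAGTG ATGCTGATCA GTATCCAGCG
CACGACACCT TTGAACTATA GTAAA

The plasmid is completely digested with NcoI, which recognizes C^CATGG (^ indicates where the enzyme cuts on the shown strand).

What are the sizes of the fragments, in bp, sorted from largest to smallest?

193, 32 bp

NcoI sites (CCATGG) start at positions 32, 64.
NcoI cuts after the first base of each site, so after positions 32, 64.
Circular molecule, 2 cuts → 2 fragments:
  33–64 → 32 bp
  65–225 then 1–32 → 161 + 32 = 193 bp
Sorted largest to smallest: 193, 32 bp.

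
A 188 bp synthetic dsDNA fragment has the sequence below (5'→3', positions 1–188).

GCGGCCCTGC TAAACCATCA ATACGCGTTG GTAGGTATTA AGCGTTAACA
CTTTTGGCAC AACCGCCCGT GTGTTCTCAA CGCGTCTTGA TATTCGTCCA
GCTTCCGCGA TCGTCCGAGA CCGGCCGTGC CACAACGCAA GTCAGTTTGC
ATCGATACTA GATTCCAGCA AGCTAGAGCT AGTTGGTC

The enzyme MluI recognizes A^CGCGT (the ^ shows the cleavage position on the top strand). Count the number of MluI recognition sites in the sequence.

2

ACGCGT occurs starting at positions 23, 80.
MluI cuts at 2 sites.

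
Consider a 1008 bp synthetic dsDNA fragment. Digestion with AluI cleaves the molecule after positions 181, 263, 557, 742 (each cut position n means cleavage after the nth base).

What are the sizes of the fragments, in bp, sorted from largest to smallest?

Linear molecule, 4 cuts → 5 fragments:
  181 − 0 = 181 bp
  263 − 181 = 82 bp
  557 − 263 = 294 bp
  742 − 557 = 185 bp
  1008 − 742 = 266 bp
Sorted largest to smallest: 294, 266, 185, 181, 82 bp.

294, 266, 185, 181, 82 bp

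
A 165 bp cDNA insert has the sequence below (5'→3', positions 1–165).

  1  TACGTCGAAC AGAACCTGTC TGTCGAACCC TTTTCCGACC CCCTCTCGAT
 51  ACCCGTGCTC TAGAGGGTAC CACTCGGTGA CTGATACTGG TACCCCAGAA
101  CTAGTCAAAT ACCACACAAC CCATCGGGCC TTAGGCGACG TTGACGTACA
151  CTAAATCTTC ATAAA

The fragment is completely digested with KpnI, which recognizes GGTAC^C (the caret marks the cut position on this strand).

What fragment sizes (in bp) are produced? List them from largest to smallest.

72, 70, 23 bp

KpnI sites (GGTACC) start at positions 66, 89.
KpnI cuts after base 5 of each site (before the last base), so after positions 70, 93.
Linear molecule, 2 cuts → 3 fragments:
  1–70 → 70 bp
  71–93 → 23 bp
  94–165 → 72 bp
Sorted largest to smallest: 72, 70, 23 bp.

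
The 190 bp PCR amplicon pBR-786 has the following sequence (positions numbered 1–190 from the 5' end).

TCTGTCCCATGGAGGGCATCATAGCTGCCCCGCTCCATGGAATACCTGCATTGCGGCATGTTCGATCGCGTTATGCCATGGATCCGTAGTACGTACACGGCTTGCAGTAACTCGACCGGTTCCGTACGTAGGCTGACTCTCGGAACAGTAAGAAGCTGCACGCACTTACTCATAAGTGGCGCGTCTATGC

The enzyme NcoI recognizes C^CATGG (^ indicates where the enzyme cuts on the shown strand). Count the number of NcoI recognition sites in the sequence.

CCATGG occurs starting at positions 7, 35, 76.
NcoI cuts at 3 sites.

3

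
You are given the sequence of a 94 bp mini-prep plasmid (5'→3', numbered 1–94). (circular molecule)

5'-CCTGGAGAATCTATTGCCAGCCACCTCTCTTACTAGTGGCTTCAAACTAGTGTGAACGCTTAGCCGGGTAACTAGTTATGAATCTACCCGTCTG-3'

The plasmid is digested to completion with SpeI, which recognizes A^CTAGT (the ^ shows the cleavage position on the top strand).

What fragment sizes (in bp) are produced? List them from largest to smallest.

SpeI sites (ACTAGT) start at positions 32, 46, 71.
SpeI cuts after the first base of each site, so after positions 32, 46, 71.
Circular molecule, 3 cuts → 3 fragments:
  33–46 → 14 bp
  47–71 → 25 bp
  72–94 then 1–32 → 23 + 32 = 55 bp
Sorted largest to smallest: 55, 25, 14 bp.

55, 25, 14 bp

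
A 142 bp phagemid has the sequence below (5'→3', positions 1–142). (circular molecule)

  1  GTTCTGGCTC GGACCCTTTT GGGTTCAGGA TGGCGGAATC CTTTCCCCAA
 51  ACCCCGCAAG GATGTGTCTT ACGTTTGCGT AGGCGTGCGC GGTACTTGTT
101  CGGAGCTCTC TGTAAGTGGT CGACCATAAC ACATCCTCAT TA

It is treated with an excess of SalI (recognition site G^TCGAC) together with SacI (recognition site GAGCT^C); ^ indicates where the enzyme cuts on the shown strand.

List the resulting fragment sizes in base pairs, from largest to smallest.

130, 12 bp

The SalI site (GTCGAC) starts at position 119.
SalI cuts after the first base of each site, so after position 119.
The SacI site (GAGCTC) starts at position 103.
SacI cuts after base 5 of each site (before the last base), so after position 107.
Combined cut positions: 107, 119.
Circular molecule, 2 cuts → 2 fragments:
  108–119 → 12 bp
  120–142 then 1–107 → 23 + 107 = 130 bp
Sorted largest to smallest: 130, 12 bp.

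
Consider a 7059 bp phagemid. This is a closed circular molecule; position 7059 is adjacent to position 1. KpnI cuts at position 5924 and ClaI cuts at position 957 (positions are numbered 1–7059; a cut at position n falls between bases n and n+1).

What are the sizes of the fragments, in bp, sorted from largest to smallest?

4967, 2092 bp

Combined cut positions (sorted): 957, 5924.
Circular molecule, 2 cuts → 2 fragments:
  5924 − 957 = 4967 bp
  wrap: 7059 − 5924 + 957 = 2092 bp
Sorted largest to smallest: 4967, 2092 bp.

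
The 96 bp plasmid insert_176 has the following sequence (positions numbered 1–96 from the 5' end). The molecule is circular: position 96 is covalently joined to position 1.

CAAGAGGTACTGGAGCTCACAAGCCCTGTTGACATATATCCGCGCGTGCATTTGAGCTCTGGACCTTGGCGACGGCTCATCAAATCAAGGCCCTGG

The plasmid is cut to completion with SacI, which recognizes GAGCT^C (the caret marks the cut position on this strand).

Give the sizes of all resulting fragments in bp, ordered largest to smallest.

SacI sites (GAGCTC) start at positions 13, 54.
SacI cuts after base 5 of each site (before the last base), so after positions 17, 58.
Circular molecule, 2 cuts → 2 fragments:
  18–58 → 41 bp
  59–96 then 1–17 → 38 + 17 = 55 bp
Sorted largest to smallest: 55, 41 bp.

55, 41 bp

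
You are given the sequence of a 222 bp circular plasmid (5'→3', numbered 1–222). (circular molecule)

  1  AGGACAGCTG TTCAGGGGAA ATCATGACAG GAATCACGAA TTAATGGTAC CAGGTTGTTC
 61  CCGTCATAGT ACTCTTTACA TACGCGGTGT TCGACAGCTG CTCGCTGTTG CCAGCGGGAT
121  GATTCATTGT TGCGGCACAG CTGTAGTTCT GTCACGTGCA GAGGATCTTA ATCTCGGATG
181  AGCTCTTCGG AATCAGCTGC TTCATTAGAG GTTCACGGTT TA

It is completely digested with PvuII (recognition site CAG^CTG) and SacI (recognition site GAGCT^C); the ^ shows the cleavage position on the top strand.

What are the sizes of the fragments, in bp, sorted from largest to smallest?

PvuII sites (CAGCTG) start at positions 5, 95, 138, 194.
PvuII cuts after base 3 of each site, so after positions 7, 97, 140, 196.
The SacI site (GAGCTC) starts at position 180.
SacI cuts after base 5 of each site (before the last base), so after position 184.
Combined cut positions: 7, 97, 140, 184, 196.
Circular molecule, 5 cuts → 5 fragments:
  8–97 → 90 bp
  98–140 → 43 bp
  141–184 → 44 bp
  185–196 → 12 bp
  197–222 then 1–7 → 26 + 7 = 33 bp
Sorted largest to smallest: 90, 44, 43, 33, 12 bp.

90, 44, 43, 33, 12 bp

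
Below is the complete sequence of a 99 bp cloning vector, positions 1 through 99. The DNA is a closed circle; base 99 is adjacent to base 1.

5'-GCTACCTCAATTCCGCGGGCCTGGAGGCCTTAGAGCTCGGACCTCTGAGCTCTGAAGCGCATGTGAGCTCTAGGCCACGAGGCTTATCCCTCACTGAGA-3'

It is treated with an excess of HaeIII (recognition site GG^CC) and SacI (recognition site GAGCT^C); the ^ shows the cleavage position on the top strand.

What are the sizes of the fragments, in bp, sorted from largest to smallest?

HaeIII sites (GGCC) start at positions 18, 26, 73.
HaeIII cuts after base 2 of each site, so after positions 19, 27, 74.
SacI sites (GAGCTC) start at positions 33, 47, 65.
SacI cuts after base 5 of each site (before the last base), so after positions 37, 51, 69.
Combined cut positions: 19, 27, 37, 51, 69, 74.
Circular molecule, 6 cuts → 6 fragments:
  20–27 → 8 bp
  28–37 → 10 bp
  38–51 → 14 bp
  52–69 → 18 bp
  70–74 → 5 bp
  75–99 then 1–19 → 25 + 19 = 44 bp
Sorted largest to smallest: 44, 18, 14, 10, 8, 5 bp.

44, 18, 14, 10, 8, 5 bp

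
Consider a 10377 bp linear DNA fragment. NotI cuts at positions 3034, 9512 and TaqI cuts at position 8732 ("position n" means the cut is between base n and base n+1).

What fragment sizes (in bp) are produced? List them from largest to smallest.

Combined cut positions (sorted): 3034, 8732, 9512.
Linear molecule, 3 cuts → 4 fragments:
  3034 − 0 = 3034 bp
  8732 − 3034 = 5698 bp
  9512 − 8732 = 780 bp
  10377 − 9512 = 865 bp
Sorted largest to smallest: 5698, 3034, 865, 780 bp.

5698, 3034, 865, 780 bp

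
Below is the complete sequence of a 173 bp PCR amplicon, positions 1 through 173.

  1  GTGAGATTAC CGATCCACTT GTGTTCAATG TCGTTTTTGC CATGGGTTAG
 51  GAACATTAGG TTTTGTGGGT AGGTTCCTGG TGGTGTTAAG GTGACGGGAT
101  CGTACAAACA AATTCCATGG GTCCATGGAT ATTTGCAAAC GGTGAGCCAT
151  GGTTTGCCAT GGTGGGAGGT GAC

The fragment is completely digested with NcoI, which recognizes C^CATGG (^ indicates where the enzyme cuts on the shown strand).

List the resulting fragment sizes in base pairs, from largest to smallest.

75, 40, 24, 16, 10, 8 bp

NcoI sites (CCATGG) start at positions 40, 115, 123, 147, 157.
NcoI cuts after the first base of each site, so after positions 40, 115, 123, 147, 157.
Linear molecule, 5 cuts → 6 fragments:
  1–40 → 40 bp
  41–115 → 75 bp
  116–123 → 8 bp
  124–147 → 24 bp
  148–157 → 10 bp
  158–173 → 16 bp
Sorted largest to smallest: 75, 40, 24, 16, 10, 8 bp.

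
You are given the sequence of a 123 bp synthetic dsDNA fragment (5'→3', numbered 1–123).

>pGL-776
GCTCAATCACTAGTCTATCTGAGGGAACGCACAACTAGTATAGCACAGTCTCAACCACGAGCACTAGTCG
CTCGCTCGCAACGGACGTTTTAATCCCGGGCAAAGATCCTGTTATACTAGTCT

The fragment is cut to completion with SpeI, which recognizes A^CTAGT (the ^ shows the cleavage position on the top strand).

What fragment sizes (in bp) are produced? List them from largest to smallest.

53, 29, 25, 9, 7 bp

SpeI sites (ACTAGT) start at positions 9, 34, 63, 116.
SpeI cuts after the first base of each site, so after positions 9, 34, 63, 116.
Linear molecule, 4 cuts → 5 fragments:
  1–9 → 9 bp
  10–34 → 25 bp
  35–63 → 29 bp
  64–116 → 53 bp
  117–123 → 7 bp
Sorted largest to smallest: 53, 29, 25, 9, 7 bp.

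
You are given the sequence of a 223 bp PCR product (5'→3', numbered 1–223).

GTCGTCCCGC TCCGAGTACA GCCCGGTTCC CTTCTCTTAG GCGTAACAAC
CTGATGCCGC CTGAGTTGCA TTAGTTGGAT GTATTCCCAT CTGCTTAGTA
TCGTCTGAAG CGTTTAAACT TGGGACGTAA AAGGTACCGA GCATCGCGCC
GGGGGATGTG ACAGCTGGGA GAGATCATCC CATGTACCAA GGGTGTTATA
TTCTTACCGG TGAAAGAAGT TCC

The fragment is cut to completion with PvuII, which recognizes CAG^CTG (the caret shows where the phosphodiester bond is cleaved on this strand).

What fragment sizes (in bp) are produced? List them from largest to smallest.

164, 59 bp

The PvuII site (CAGCTG) starts at position 162.
PvuII cuts after base 3 of each site, so after position 164.
Linear molecule, 1 cut → 2 fragments:
  1–164 → 164 bp
  165–223 → 59 bp
Sorted largest to smallest: 164, 59 bp.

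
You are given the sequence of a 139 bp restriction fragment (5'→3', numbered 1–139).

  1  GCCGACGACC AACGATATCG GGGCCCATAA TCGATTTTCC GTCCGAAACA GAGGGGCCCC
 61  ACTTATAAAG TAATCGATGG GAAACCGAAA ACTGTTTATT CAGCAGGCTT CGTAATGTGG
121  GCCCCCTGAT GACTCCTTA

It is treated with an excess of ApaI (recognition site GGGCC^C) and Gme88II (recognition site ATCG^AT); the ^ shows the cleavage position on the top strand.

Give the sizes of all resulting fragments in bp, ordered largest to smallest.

47, 25, 25, 18, 16, 8 bp

ApaI sites (GGGCCC) start at positions 21, 54, 119.
ApaI cuts after base 5 of each site (before the last base), so after positions 25, 58, 123.
Gme88II sites (ATCGAT) start at positions 30, 73.
Gme88II cuts after base 4 of each site, so after positions 33, 76.
Combined cut positions: 25, 33, 58, 76, 123.
Linear molecule, 5 cuts → 6 fragments:
  1–25 → 25 bp
  26–33 → 8 bp
  34–58 → 25 bp
  59–76 → 18 bp
  77–123 → 47 bp
  124–139 → 16 bp
Sorted largest to smallest: 47, 25, 25, 18, 16, 8 bp.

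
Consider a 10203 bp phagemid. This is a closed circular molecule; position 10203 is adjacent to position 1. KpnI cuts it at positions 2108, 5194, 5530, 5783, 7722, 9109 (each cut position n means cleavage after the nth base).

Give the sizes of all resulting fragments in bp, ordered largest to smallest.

Circular molecule, 6 cuts → 6 fragments:
  5194 − 2108 = 3086 bp
  5530 − 5194 = 336 bp
  5783 − 5530 = 253 bp
  7722 − 5783 = 1939 bp
  9109 − 7722 = 1387 bp
  wrap: 10203 − 9109 + 2108 = 3202 bp
Sorted largest to smallest: 3202, 3086, 1939, 1387, 336, 253 bp.

3202, 3086, 1939, 1387, 336, 253 bp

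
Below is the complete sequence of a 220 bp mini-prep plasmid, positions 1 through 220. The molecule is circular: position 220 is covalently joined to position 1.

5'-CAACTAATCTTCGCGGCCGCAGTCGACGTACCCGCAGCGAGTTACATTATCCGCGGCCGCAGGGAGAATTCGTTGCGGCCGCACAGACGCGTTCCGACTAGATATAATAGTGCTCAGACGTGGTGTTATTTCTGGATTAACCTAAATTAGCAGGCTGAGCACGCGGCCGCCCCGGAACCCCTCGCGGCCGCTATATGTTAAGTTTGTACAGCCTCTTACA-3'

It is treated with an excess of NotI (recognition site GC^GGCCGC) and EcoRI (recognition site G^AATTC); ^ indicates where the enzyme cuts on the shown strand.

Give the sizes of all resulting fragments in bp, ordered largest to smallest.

88, 49, 40, 21, 12, 10 bp

NotI sites (GCGGCCGC) start at positions 13, 53, 75, 163, 184.
NotI cuts after base 2 of each site, so after positions 14, 54, 76, 164, 185.
The EcoRI site (GAATTC) starts at position 66.
EcoRI cuts after the first base of each site, so after position 66.
Combined cut positions: 14, 54, 66, 76, 164, 185.
Circular molecule, 6 cuts → 6 fragments:
  15–54 → 40 bp
  55–66 → 12 bp
  67–76 → 10 bp
  77–164 → 88 bp
  165–185 → 21 bp
  186–220 then 1–14 → 35 + 14 = 49 bp
Sorted largest to smallest: 88, 49, 40, 21, 12, 10 bp.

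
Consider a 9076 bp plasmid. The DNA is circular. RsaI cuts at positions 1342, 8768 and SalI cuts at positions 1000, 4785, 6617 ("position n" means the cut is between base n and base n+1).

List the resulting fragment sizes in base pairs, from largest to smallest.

3443, 2151, 1832, 1308, 342 bp

Combined cut positions (sorted): 1000, 1342, 4785, 6617, 8768.
Circular molecule, 5 cuts → 5 fragments:
  1342 − 1000 = 342 bp
  4785 − 1342 = 3443 bp
  6617 − 4785 = 1832 bp
  8768 − 6617 = 2151 bp
  wrap: 9076 − 8768 + 1000 = 1308 bp
Sorted largest to smallest: 3443, 2151, 1832, 1308, 342 bp.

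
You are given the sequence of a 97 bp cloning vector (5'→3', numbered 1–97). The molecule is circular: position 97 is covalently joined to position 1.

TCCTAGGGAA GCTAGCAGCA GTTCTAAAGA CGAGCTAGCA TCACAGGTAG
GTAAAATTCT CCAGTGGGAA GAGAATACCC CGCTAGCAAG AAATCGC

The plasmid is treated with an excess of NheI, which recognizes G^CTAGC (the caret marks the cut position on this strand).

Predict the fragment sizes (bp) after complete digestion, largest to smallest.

NheI sites (GCTAGC) start at positions 11, 34, 82.
NheI cuts after the first base of each site, so after positions 11, 34, 82.
Circular molecule, 3 cuts → 3 fragments:
  12–34 → 23 bp
  35–82 → 48 bp
  83–97 then 1–11 → 15 + 11 = 26 bp
Sorted largest to smallest: 48, 26, 23 bp.

48, 26, 23 bp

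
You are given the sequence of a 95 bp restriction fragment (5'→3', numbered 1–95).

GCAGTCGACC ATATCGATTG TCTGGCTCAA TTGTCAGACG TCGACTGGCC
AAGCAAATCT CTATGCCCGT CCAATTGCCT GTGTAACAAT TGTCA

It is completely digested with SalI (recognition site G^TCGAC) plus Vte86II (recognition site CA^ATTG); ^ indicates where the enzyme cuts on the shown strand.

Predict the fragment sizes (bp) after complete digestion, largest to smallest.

33, 25, 15, 11, 7, 4 bp

SalI sites (GTCGAC) start at positions 4, 40.
SalI cuts after the first base of each site, so after positions 4, 40.
Vte86II sites (CAATTG) start at positions 28, 72, 87.
Vte86II cuts after base 2 of each site, so after positions 29, 73, 88.
Combined cut positions: 4, 29, 40, 73, 88.
Linear molecule, 5 cuts → 6 fragments:
  1–4 → 4 bp
  5–29 → 25 bp
  30–40 → 11 bp
  41–73 → 33 bp
  74–88 → 15 bp
  89–95 → 7 bp
Sorted largest to smallest: 33, 25, 15, 11, 7, 4 bp.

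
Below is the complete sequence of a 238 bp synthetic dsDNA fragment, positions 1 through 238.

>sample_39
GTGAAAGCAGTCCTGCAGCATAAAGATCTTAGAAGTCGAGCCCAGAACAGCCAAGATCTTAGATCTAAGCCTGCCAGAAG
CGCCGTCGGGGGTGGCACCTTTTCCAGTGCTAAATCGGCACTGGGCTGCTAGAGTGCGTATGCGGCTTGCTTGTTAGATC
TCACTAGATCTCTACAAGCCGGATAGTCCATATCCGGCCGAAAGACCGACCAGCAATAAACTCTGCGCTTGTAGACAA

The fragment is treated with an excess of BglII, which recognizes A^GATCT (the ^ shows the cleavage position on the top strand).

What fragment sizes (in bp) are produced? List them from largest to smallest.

BglII sites (AGATCT) start at positions 24, 54, 61, 156, 166.
BglII cuts after the first base of each site, so after positions 24, 54, 61, 156, 166.
Linear molecule, 5 cuts → 6 fragments:
  1–24 → 24 bp
  25–54 → 30 bp
  55–61 → 7 bp
  62–156 → 95 bp
  157–166 → 10 bp
  167–238 → 72 bp
Sorted largest to smallest: 95, 72, 30, 24, 10, 7 bp.

95, 72, 30, 24, 10, 7 bp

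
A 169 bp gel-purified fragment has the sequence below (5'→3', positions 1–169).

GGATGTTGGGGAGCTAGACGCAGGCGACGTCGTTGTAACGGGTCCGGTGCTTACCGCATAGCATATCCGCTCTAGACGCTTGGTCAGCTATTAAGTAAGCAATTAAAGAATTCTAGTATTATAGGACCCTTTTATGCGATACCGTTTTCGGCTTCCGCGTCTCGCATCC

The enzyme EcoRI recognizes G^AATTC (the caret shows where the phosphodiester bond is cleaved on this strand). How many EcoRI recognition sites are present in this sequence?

GAATTC occurs starting at position 108.
EcoRI cuts at 1 site.

1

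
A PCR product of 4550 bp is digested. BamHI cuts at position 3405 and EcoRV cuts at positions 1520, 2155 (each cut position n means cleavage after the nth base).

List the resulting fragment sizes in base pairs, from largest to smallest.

1520, 1250, 1145, 635 bp

Combined cut positions (sorted): 1520, 2155, 3405.
Linear molecule, 3 cuts → 4 fragments:
  1520 − 0 = 1520 bp
  2155 − 1520 = 635 bp
  3405 − 2155 = 1250 bp
  4550 − 3405 = 1145 bp
Sorted largest to smallest: 1520, 1250, 1145, 635 bp.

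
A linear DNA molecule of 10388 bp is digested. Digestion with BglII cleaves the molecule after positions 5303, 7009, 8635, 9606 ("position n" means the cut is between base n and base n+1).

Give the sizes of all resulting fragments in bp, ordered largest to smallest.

Linear molecule, 4 cuts → 5 fragments:
  5303 − 0 = 5303 bp
  7009 − 5303 = 1706 bp
  8635 − 7009 = 1626 bp
  9606 − 8635 = 971 bp
  10388 − 9606 = 782 bp
Sorted largest to smallest: 5303, 1706, 1626, 971, 782 bp.

5303, 1706, 1626, 971, 782 bp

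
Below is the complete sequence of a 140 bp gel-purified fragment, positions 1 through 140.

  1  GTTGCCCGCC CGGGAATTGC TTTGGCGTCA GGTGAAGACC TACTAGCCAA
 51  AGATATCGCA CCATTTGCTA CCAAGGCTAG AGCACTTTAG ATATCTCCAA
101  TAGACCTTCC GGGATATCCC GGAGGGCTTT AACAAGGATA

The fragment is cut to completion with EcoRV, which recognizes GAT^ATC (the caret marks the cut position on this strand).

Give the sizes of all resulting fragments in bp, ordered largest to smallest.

EcoRV sites (GATATC) start at positions 52, 90, 113.
EcoRV cuts after base 3 of each site, so after positions 54, 92, 115.
Linear molecule, 3 cuts → 4 fragments:
  1–54 → 54 bp
  55–92 → 38 bp
  93–115 → 23 bp
  116–140 → 25 bp
Sorted largest to smallest: 54, 38, 25, 23 bp.

54, 38, 25, 23 bp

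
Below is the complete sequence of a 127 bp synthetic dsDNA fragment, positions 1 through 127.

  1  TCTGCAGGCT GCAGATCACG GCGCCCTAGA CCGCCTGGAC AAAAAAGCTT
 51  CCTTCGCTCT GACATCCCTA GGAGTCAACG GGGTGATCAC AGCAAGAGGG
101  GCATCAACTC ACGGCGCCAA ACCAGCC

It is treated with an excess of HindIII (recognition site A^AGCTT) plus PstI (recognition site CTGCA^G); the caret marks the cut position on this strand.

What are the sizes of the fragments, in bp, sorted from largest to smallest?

82, 32, 7, 6 bp

The HindIII site (AAGCTT) starts at position 45.
HindIII cuts after the first base of each site, so after position 45.
PstI sites (CTGCAG) start at positions 2, 9.
PstI cuts after base 5 of each site (before the last base), so after positions 6, 13.
Combined cut positions: 6, 13, 45.
Linear molecule, 3 cuts → 4 fragments:
  1–6 → 6 bp
  7–13 → 7 bp
  14–45 → 32 bp
  46–127 → 82 bp
Sorted largest to smallest: 82, 32, 7, 6 bp.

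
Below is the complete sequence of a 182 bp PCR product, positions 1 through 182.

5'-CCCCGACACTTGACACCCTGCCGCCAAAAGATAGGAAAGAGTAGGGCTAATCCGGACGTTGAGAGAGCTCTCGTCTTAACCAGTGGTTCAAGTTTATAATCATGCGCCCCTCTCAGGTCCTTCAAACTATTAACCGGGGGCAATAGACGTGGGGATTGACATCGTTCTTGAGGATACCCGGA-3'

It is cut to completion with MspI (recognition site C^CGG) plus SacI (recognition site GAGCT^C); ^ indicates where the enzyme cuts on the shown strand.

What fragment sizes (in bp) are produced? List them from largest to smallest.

65, 52, 44, 17, 4 bp

MspI sites (CCGG) start at positions 52, 134, 178.
MspI cuts after the first base of each site, so after positions 52, 134, 178.
The SacI site (GAGCTC) starts at position 65.
SacI cuts after base 5 of each site (before the last base), so after position 69.
Combined cut positions: 52, 69, 134, 178.
Linear molecule, 4 cuts → 5 fragments:
  1–52 → 52 bp
  53–69 → 17 bp
  70–134 → 65 bp
  135–178 → 44 bp
  179–182 → 4 bp
Sorted largest to smallest: 65, 52, 44, 17, 4 bp.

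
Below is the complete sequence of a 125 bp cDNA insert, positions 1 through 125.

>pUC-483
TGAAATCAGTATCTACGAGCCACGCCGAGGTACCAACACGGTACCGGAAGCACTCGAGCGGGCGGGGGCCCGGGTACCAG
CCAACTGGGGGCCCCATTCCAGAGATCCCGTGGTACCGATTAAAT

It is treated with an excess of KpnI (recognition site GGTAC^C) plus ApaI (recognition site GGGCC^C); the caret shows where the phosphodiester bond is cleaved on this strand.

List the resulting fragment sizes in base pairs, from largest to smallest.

33, 26, 23, 16, 11, 9, 7 bp

KpnI sites (GGTACC) start at positions 29, 40, 73, 112.
KpnI cuts after base 5 of each site (before the last base), so after positions 33, 44, 77, 116.
ApaI sites (GGGCCC) start at positions 66, 89.
ApaI cuts after base 5 of each site (before the last base), so after positions 70, 93.
Combined cut positions: 33, 44, 70, 77, 93, 116.
Linear molecule, 6 cuts → 7 fragments:
  1–33 → 33 bp
  34–44 → 11 bp
  45–70 → 26 bp
  71–77 → 7 bp
  78–93 → 16 bp
  94–116 → 23 bp
  117–125 → 9 bp
Sorted largest to smallest: 33, 26, 23, 16, 11, 9, 7 bp.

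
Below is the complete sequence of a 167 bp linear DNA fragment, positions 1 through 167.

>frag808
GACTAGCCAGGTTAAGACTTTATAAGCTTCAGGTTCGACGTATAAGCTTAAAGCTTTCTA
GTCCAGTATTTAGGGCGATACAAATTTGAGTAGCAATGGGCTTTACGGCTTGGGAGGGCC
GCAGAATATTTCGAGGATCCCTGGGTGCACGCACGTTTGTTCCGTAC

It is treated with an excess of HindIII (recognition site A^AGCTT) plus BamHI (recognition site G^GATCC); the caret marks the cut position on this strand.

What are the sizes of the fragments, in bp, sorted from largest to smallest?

HindIII sites (AAGCTT) start at positions 24, 44, 51.
HindIII cuts after the first base of each site, so after positions 24, 44, 51.
The BamHI site (GGATCC) starts at position 135.
BamHI cuts after the first base of each site, so after position 135.
Combined cut positions: 24, 44, 51, 135.
Linear molecule, 4 cuts → 5 fragments:
  1–24 → 24 bp
  25–44 → 20 bp
  45–51 → 7 bp
  52–135 → 84 bp
  136–167 → 32 bp
Sorted largest to smallest: 84, 32, 24, 20, 7 bp.

84, 32, 24, 20, 7 bp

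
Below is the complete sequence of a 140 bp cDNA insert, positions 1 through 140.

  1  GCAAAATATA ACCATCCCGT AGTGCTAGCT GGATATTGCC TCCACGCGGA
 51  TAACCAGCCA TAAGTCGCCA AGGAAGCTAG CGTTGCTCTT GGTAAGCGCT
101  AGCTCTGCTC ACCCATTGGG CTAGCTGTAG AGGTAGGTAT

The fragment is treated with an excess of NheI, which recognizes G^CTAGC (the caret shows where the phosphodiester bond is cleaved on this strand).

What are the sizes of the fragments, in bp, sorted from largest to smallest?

NheI sites (GCTAGC) start at positions 24, 76, 98, 120.
NheI cuts after the first base of each site, so after positions 24, 76, 98, 120.
Linear molecule, 4 cuts → 5 fragments:
  1–24 → 24 bp
  25–76 → 52 bp
  77–98 → 22 bp
  99–120 → 22 bp
  121–140 → 20 bp
Sorted largest to smallest: 52, 24, 22, 22, 20 bp.

52, 24, 22, 22, 20 bp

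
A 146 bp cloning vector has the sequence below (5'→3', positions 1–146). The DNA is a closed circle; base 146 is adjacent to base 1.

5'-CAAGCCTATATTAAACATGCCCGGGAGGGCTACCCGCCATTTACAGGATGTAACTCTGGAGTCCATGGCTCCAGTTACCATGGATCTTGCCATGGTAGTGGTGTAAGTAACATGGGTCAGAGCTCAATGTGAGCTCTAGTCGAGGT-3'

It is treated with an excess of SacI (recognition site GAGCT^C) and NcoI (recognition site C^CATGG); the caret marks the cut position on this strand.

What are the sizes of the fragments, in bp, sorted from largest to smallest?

74, 34, 15, 12, 11 bp

SacI sites (GAGCTC) start at positions 120, 131.
SacI cuts after base 5 of each site (before the last base), so after positions 124, 135.
NcoI sites (CCATGG) start at positions 63, 78, 90.
NcoI cuts after the first base of each site, so after positions 63, 78, 90.
Combined cut positions: 63, 78, 90, 124, 135.
Circular molecule, 5 cuts → 5 fragments:
  64–78 → 15 bp
  79–90 → 12 bp
  91–124 → 34 bp
  125–135 → 11 bp
  136–146 then 1–63 → 11 + 63 = 74 bp
Sorted largest to smallest: 74, 34, 15, 12, 11 bp.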